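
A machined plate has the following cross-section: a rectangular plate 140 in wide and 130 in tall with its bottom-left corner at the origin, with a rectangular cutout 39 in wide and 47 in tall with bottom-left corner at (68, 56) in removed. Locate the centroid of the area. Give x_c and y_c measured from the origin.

x_c = 68.04 in, y_c = 63.38 in

plate: A = 140 × 130 = 18200.00, centroid at (70.00, 65.00).
hole: A = −(39 × 47) = -1833.00, centroid at (87.50, 79.50).
ΣA = 16367.00 in², ΣAx_c = 1113612.50 in³, ΣAy_c = 1037276.50 in³.
x_c = 1113612.50/16367.00 = 68.04 in; y_c = 1037276.50/16367.00 = 63.38 in.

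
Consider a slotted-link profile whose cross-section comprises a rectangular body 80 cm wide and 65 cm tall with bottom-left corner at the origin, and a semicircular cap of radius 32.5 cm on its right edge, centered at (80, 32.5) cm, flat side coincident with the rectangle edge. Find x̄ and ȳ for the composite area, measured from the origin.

x̄ = 53.01 cm, ȳ = 32.50 cm

rectangular body: A = 80 × 65 = 5200.00, centroid at (40.00, 32.50).
semicircular end: A = ½π·32.5² = 1659.15, centroid at (93.79, 32.50).
ΣA = 6859.15 cm²
ΣAx̄ = (5200.00)(40.00) + (1659.15)(93.79) = 363617.71 cm³
ΣAȳ = (5200.00)(32.50) + (1659.15)(32.50) = 222922.49 cm³
x̄ = 363617.71 / 6859.15 = 53.01 cm
ȳ = 222922.49 / 6859.15 = 32.50 cm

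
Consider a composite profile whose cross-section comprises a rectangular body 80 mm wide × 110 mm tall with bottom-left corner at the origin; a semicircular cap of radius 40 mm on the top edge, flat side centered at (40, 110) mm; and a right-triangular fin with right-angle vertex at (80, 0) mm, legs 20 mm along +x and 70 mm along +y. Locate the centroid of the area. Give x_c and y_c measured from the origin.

x_c = 42.72 mm, y_c = 68.21 mm

rectangular body: A = 80 × 110 = 8800.00, centroid at (40.00, 55.00).
semicircular top: A = ½π·40² = 2513.27, centroid at (40.00, 126.98).
triangular fin: A = ½·20·70 = 700.00, centroid at (86.67, 23.33).
ΣA = 12013.27 mm², ΣAx_c = 513197.63 mm³, ΣAy_c = 819460.15 mm³.
x_c = 513197.63/12013.27 = 42.72 mm; y_c = 819460.15/12013.27 = 68.21 mm.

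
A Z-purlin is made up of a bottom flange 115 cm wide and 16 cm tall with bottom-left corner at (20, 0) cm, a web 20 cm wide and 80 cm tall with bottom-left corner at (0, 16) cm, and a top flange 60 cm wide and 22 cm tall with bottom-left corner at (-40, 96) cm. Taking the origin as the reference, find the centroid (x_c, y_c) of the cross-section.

x_c = 30.55 cm, y_c = 51.59 cm

bottom flange: A = 115 × 16 = 1840.00, centroid at (77.50, 8.00).
web: A = 20 × 80 = 1600.00, centroid at (10.00, 56.00).
top flange: A = 60 × 22 = 1320.00, centroid at (-10.00, 107.00).
ΣA = 4760.00 cm², ΣAx_c = 145400.00 cm³, ΣAy_c = 245560.00 cm³.
x_c = 145400.00/4760.00 = 30.55 cm; y_c = 245560.00/4760.00 = 51.59 cm.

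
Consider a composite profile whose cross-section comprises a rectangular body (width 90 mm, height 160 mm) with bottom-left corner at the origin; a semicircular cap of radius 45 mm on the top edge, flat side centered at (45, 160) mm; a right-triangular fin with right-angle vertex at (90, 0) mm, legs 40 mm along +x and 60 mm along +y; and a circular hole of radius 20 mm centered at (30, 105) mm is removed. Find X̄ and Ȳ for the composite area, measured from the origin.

rectangular body: A = 90 × 160 = 14400.00, centroid at (45.00, 80.00).
semicircular top: A = ½π·45² = 3180.86, centroid at (45.00, 179.10).
triangular fin: A = ½·40·60 = 1200.00, centroid at (103.33, 20.00).
hole: A = −π·20² = -1256.64, centroid at (30.00, 105.00).
ΣA = 17524.23 mm², ΣAX̄ = 877439.70 mm³, ΣAȲ = 1613741.12 mm³.
X̄ = 877439.70/17524.23 = 50.07 mm; Ȳ = 1613741.12/17524.23 = 92.09 mm.

X̄ = 50.07 mm, Ȳ = 92.09 mm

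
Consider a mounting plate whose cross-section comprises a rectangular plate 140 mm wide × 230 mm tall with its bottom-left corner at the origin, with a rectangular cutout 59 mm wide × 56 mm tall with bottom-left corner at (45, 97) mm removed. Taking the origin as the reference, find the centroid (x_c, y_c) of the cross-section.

plate: A = 140 × 230 = 32200.00, centroid at (70.00, 115.00).
hole: A = −(59 × 56) = -3304.00, centroid at (74.50, 125.00).
ΣA = 28896.00 mm²
ΣAx_c = (32200.00)(70.00) + (-3304.00)(74.50) = 2007852.00 mm³
ΣAy_c = (32200.00)(115.00) + (-3304.00)(125.00) = 3290000.00 mm³
x_c = 2007852.00 / 28896.00 = 69.49 mm
y_c = 3290000.00 / 28896.00 = 113.86 mm

x_c = 69.49 mm, y_c = 113.86 mm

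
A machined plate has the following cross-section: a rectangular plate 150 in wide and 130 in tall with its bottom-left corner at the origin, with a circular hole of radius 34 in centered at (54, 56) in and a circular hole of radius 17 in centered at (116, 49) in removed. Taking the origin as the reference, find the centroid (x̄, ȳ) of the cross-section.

plate: A = 150 × 130 = 19500.00, centroid at (75.00, 65.00).
hole 1: A = −π·34² = -3631.68, centroid at (54.00, 56.00).
hole 2: A = −π·17² = -907.92, centroid at (116.00, 49.00).
ΣA = 14960.40 in², ΣAx̄ = 1161070.47 in³, ΣAȳ = 1019637.76 in³.
x̄ = 1161070.47/14960.40 = 77.61 in; ȳ = 1019637.76/14960.40 = 68.16 in.

x̄ = 77.61 in, ȳ = 68.16 in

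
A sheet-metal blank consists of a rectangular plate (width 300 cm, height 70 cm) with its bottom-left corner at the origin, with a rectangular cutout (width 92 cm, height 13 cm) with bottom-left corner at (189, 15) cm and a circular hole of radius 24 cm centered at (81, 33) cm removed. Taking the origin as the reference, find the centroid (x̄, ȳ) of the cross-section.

x̄ = 151.29 cm, ȳ = 36.10 cm

Part | A | x̄ᵢ | ȳᵢ | A·x̄ᵢ | A·ȳᵢ
plate | 21000.00 | 150.00 | 35.00 | 3150000.00 | 735000.00
hole 1 | -1196.00 | 235.00 | 21.50 | -281060.00 | -25714.00
hole 2 | -1809.56 | 81.00 | 33.00 | -146574.15 | -59715.39
Σ | 17994.44 |  |  | 2722365.85 | 649570.61
x̄ = 2722365.85 / 17994.44 = 151.29 cm
ȳ = 649570.61 / 17994.44 = 36.10 cm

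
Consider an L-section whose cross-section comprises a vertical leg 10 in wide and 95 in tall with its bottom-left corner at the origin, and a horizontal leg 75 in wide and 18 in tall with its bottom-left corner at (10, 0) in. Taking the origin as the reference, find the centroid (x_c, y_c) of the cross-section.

x_c = 29.95 in, y_c = 24.90 in

Part | A | x̄ᵢ | ȳᵢ | A·x̄ᵢ | A·ȳᵢ
vertical leg | 950.00 | 5.00 | 47.50 | 4750.00 | 45125.00
horizontal leg | 1350.00 | 47.50 | 9.00 | 64125.00 | 12150.00
Σ | 2300.00 |  |  | 68875.00 | 57275.00
x_c = 68875.00 / 2300.00 = 29.95 in
y_c = 57275.00 / 2300.00 = 24.90 in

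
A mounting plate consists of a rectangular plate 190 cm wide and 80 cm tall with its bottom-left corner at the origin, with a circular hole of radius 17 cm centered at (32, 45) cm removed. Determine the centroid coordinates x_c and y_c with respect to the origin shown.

plate: A = 190 × 80 = 15200.00, centroid at (95.00, 40.00).
hole: A = −π·17² = -907.92, centroid at (32.00, 45.00).
ΣA = 14292.08 cm², ΣAx_c = 1414946.55 cm³, ΣAy_c = 567143.59 cm³.
x_c = 1414946.55/14292.08 = 99.00 cm; y_c = 567143.59/14292.08 = 39.68 cm.

x_c = 99.00 cm, y_c = 39.68 cm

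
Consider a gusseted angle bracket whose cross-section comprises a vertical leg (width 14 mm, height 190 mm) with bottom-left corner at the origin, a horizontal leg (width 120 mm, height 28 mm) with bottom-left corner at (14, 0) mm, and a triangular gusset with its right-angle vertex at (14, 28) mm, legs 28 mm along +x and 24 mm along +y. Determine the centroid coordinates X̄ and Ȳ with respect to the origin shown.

X̄ = 43.28 mm, Ȳ = 49.06 mm

vertical leg: A = 14 × 190 = 2660.00, centroid at (7.00, 95.00).
horizontal leg: A = 120 × 28 = 3360.00, centroid at (74.00, 14.00).
gusset: A = ½·28·24 = 336.00, centroid at (23.33, 36.00).
ΣA = 6356.00 mm²
ΣAX̄ = (2660.00)(7.00) + (3360.00)(74.00) + (336.00)(23.33) = 275100.00 mm³
ΣAȲ = (2660.00)(95.00) + (3360.00)(14.00) + (336.00)(36.00) = 311836.00 mm³
X̄ = 275100.00 / 6356.00 = 43.28 mm
Ȳ = 311836.00 / 6356.00 = 49.06 mm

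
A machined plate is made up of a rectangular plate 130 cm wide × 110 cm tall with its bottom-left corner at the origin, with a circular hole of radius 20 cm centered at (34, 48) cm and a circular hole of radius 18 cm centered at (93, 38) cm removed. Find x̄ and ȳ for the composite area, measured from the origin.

x̄ = 65.87 cm, ȳ = 57.17 cm

Part | A | x̄ᵢ | ȳᵢ | A·x̄ᵢ | A·ȳᵢ
plate | 14300.00 | 65.00 | 55.00 | 929500.00 | 786500.00
hole 1 | -1256.64 | 34.00 | 48.00 | -42725.66 | -60318.58
hole 2 | -1017.88 | 93.00 | 38.00 | -94662.47 | -38679.29
Σ | 12025.49 |  |  | 792111.87 | 687502.13
x̄ = 792111.87 / 12025.49 = 65.87 cm
ȳ = 687502.13 / 12025.49 = 57.17 cm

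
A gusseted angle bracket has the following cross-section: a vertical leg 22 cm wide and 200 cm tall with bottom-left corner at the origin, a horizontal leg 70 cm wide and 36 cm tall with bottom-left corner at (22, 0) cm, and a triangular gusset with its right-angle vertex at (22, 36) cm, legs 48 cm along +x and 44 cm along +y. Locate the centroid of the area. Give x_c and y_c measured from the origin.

Part | A | x̄ᵢ | ȳᵢ | A·x̄ᵢ | A·ȳᵢ
vertical leg | 4400.00 | 11.00 | 100.00 | 48400.00 | 440000.00
horizontal leg | 2520.00 | 57.00 | 18.00 | 143640.00 | 45360.00
gusset | 1056.00 | 38.00 | 50.67 | 40128.00 | 53504.00
Σ | 7976.00 |  |  | 232168.00 | 538864.00
x_c = 232168.00 / 7976.00 = 29.11 cm
y_c = 538864.00 / 7976.00 = 67.56 cm

x_c = 29.11 cm, y_c = 67.56 cm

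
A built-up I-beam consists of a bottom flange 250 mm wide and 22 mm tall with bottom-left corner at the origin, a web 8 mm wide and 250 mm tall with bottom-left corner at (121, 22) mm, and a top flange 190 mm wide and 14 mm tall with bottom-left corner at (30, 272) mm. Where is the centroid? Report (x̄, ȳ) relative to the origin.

bottom flange: A = 250 × 22 = 5500.00, centroid at (125.00, 11.00).
web: A = 8 × 250 = 2000.00, centroid at (125.00, 147.00).
top flange: A = 190 × 14 = 2660.00, centroid at (125.00, 279.00).
ΣA = 10160.00 mm², ΣAx̄ = 1270000.00 mm³, ΣAȳ = 1096640.00 mm³.
x̄ = 1270000.00/10160.00 = 125.00 mm; ȳ = 1096640.00/10160.00 = 107.94 mm.

x̄ = 125.00 mm, ȳ = 107.94 mm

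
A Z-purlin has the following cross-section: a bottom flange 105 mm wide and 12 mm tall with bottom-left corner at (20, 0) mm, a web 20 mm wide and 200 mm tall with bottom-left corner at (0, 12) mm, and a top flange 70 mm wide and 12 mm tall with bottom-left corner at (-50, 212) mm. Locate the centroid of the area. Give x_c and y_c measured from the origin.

x_c = 19.47 mm, y_c = 104.70 mm

Part | A | x̄ᵢ | ȳᵢ | A·x̄ᵢ | A·ȳᵢ
bottom flange | 1260.00 | 72.50 | 6.00 | 91350.00 | 7560.00
web | 4000.00 | 10.00 | 112.00 | 40000.00 | 448000.00
top flange | 840.00 | -15.00 | 218.00 | -12600.00 | 183120.00
Σ | 6100.00 |  |  | 118750.00 | 638680.00
x_c = 118750.00 / 6100.00 = 19.47 mm
y_c = 638680.00 / 6100.00 = 104.70 mm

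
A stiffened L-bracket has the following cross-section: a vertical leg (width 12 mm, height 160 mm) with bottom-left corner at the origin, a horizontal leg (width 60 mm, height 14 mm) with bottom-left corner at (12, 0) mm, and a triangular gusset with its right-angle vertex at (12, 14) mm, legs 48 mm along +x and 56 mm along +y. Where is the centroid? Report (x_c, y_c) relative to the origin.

x_c = 20.57 mm, y_c = 49.56 mm

Part | A | x̄ᵢ | ȳᵢ | A·x̄ᵢ | A·ȳᵢ
vertical leg | 1920.00 | 6.00 | 80.00 | 11520.00 | 153600.00
horizontal leg | 840.00 | 42.00 | 7.00 | 35280.00 | 5880.00
gusset | 1344.00 | 28.00 | 32.67 | 37632.00 | 43904.00
Σ | 4104.00 |  |  | 84432.00 | 203384.00
x_c = 84432.00 / 4104.00 = 20.57 mm
y_c = 203384.00 / 4104.00 = 49.56 mm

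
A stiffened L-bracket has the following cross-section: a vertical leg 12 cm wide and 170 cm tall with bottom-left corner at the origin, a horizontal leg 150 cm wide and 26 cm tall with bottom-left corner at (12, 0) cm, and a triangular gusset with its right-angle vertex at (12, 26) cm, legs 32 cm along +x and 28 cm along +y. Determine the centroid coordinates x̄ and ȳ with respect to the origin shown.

x̄ = 56.62 cm, ȳ = 37.56 cm

Part | A | x̄ᵢ | ȳᵢ | A·x̄ᵢ | A·ȳᵢ
vertical leg | 2040.00 | 6.00 | 85.00 | 12240.00 | 173400.00
horizontal leg | 3900.00 | 87.00 | 13.00 | 339300.00 | 50700.00
gusset | 448.00 | 22.67 | 35.33 | 10154.67 | 15829.33
Σ | 6388.00 |  |  | 361694.67 | 239929.33
x̄ = 361694.67 / 6388.00 = 56.62 cm
ȳ = 239929.33 / 6388.00 = 37.56 cm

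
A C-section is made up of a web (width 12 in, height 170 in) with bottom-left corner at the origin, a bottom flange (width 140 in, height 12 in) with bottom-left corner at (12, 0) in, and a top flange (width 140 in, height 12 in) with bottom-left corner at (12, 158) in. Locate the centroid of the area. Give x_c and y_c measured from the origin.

Part | A | x̄ᵢ | ȳᵢ | A·x̄ᵢ | A·ȳᵢ
web | 2040.00 | 6.00 | 85.00 | 12240.00 | 173400.00
bottom flange | 1680.00 | 82.00 | 6.00 | 137760.00 | 10080.00
top flange | 1680.00 | 82.00 | 164.00 | 137760.00 | 275520.00
Σ | 5400.00 |  |  | 287760.00 | 459000.00
x_c = 287760.00 / 5400.00 = 53.29 in
y_c = 459000.00 / 5400.00 = 85.00 in

x_c = 53.29 in, y_c = 85.00 in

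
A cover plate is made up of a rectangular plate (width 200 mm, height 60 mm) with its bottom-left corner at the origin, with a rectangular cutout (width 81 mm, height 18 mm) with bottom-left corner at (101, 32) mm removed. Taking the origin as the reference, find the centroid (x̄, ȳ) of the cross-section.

x̄ = 94.26 mm, ȳ = 28.48 mm

plate: A = 200 × 60 = 12000.00, centroid at (100.00, 30.00).
hole: A = −(81 × 18) = -1458.00, centroid at (141.50, 41.00).
ΣA = 10542.00 mm²
ΣAx̄ = (12000.00)(100.00) + (-1458.00)(141.50) = 993693.00 mm³
ΣAȳ = (12000.00)(30.00) + (-1458.00)(41.00) = 300222.00 mm³
x̄ = 993693.00 / 10542.00 = 94.26 mm
ȳ = 300222.00 / 10542.00 = 28.48 mm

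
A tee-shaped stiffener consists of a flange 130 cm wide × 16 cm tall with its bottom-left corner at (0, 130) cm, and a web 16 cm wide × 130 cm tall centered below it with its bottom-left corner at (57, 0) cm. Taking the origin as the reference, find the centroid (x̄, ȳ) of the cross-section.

web: A = 16 × 130 = 2080.00, centroid at (65.00, 65.00).
flange: A = 130 × 16 = 2080.00, centroid at (65.00, 138.00).
ΣA = 4160.00 cm², ΣAx̄ = 270400.00 cm³, ΣAȳ = 422240.00 cm³.
x̄ = 270400.00/4160.00 = 65.00 cm; ȳ = 422240.00/4160.00 = 101.50 cm.

x̄ = 65.00 cm, ȳ = 101.50 cm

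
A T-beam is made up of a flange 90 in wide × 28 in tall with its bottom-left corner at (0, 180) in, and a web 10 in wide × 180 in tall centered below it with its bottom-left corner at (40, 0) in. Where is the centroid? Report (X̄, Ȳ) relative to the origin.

X̄ = 45.00 in, Ȳ = 150.67 in

web: A = 10 × 180 = 1800.00, centroid at (45.00, 90.00).
flange: A = 90 × 28 = 2520.00, centroid at (45.00, 194.00).
ΣA = 4320.00 in², ΣAX̄ = 194400.00 in³, ΣAȲ = 650880.00 in³.
X̄ = 194400.00/4320.00 = 45.00 in; Ȳ = 650880.00/4320.00 = 150.67 in.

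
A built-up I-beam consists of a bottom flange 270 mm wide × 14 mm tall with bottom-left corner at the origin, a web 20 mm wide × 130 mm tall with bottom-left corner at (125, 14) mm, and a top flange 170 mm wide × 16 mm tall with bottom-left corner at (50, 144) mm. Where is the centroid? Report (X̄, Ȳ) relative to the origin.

bottom flange: A = 270 × 14 = 3780.00, centroid at (135.00, 7.00).
web: A = 20 × 130 = 2600.00, centroid at (135.00, 79.00).
top flange: A = 170 × 16 = 2720.00, centroid at (135.00, 152.00).
ΣA = 9100.00 mm², ΣAX̄ = 1228500.00 mm³, ΣAȲ = 645300.00 mm³.
X̄ = 1228500.00/9100.00 = 135.00 mm; Ȳ = 645300.00/9100.00 = 70.91 mm.

X̄ = 135.00 mm, Ȳ = 70.91 mm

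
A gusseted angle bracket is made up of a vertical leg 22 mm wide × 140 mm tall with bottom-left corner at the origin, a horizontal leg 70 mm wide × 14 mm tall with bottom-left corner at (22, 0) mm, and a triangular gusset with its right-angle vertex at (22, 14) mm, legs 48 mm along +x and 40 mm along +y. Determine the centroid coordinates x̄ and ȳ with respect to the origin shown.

vertical leg: A = 22 × 140 = 3080.00, centroid at (11.00, 70.00).
horizontal leg: A = 70 × 14 = 980.00, centroid at (57.00, 7.00).
gusset: A = ½·48·40 = 960.00, centroid at (38.00, 27.33).
ΣA = 5020.00 mm²
ΣAx̄ = (3080.00)(11.00) + (980.00)(57.00) + (960.00)(38.00) = 126220.00 mm³
ΣAȳ = (3080.00)(70.00) + (980.00)(7.00) + (960.00)(27.33) = 248700.00 mm³
x̄ = 126220.00 / 5020.00 = 25.14 mm
ȳ = 248700.00 / 5020.00 = 49.54 mm

x̄ = 25.14 mm, ȳ = 49.54 mm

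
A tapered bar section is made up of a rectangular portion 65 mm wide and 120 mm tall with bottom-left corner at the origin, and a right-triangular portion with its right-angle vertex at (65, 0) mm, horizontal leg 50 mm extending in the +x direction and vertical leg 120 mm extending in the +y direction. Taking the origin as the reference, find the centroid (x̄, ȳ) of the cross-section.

rectangular portion: A = 65 × 120 = 7800.00, centroid at (32.50, 60.00).
triangular portion: A = ½·50·120 = 3000.00, centroid at (81.67, 40.00).
ΣA = 10800.00 mm²
ΣAx̄ = (7800.00)(32.50) + (3000.00)(81.67) = 498500.00 mm³
ΣAȳ = (7800.00)(60.00) + (3000.00)(40.00) = 588000.00 mm³
x̄ = 498500.00 / 10800.00 = 46.16 mm
ȳ = 588000.00 / 10800.00 = 54.44 mm

x̄ = 46.16 mm, ȳ = 54.44 mm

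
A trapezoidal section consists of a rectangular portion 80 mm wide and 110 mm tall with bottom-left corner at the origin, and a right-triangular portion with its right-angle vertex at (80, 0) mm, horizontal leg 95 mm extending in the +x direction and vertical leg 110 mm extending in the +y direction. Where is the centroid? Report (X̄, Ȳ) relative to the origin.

rectangular portion: A = 80 × 110 = 8800.00, centroid at (40.00, 55.00).
triangular portion: A = ½·95·110 = 5225.00, centroid at (111.67, 36.67).
ΣA = 14025.00 mm²
ΣAX̄ = (8800.00)(40.00) + (5225.00)(111.67) = 935458.33 mm³
ΣAȲ = (8800.00)(55.00) + (5225.00)(36.67) = 675583.33 mm³
X̄ = 935458.33 / 14025.00 = 66.70 mm
Ȳ = 675583.33 / 14025.00 = 48.17 mm

X̄ = 66.70 mm, Ȳ = 48.17 mm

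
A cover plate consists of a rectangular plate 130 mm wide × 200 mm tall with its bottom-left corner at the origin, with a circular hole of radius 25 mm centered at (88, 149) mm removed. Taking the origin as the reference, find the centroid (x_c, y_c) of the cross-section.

x_c = 63.12 mm, y_c = 96.00 mm

plate: A = 130 × 200 = 26000.00, centroid at (65.00, 100.00).
hole: A = −π·25² = -1963.50, centroid at (88.00, 149.00).
ΣA = 24036.50 mm²
ΣAx_c = (26000.00)(65.00) + (-1963.50)(88.00) = 1517212.40 mm³
ΣAy_c = (26000.00)(100.00) + (-1963.50)(149.00) = 2307439.18 mm³
x_c = 1517212.40 / 24036.50 = 63.12 mm
y_c = 2307439.18 / 24036.50 = 96.00 mm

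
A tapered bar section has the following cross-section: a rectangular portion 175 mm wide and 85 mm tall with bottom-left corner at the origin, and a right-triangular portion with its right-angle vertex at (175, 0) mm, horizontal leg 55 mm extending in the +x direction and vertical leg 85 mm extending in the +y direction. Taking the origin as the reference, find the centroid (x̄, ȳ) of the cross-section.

x̄ = 101.87 mm, ȳ = 40.58 mm

rectangular portion: A = 175 × 85 = 14875.00, centroid at (87.50, 42.50).
triangular portion: A = ½·55·85 = 2337.50, centroid at (193.33, 28.33).
ΣA = 17212.50 mm²
ΣAx̄ = (14875.00)(87.50) + (2337.50)(193.33) = 1753479.17 mm³
ΣAȳ = (14875.00)(42.50) + (2337.50)(28.33) = 698416.67 mm³
x̄ = 1753479.17 / 17212.50 = 101.87 mm
ȳ = 698416.67 / 17212.50 = 40.58 mm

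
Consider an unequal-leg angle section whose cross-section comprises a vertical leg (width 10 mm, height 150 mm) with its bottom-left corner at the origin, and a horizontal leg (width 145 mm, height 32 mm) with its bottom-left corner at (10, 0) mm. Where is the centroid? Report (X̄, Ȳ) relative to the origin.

X̄ = 63.57 mm, Ȳ = 30.41 mm

vertical leg: A = 10 × 150 = 1500.00, centroid at (5.00, 75.00).
horizontal leg: A = 145 × 32 = 4640.00, centroid at (82.50, 16.00).
ΣA = 6140.00 mm²
ΣAX̄ = (1500.00)(5.00) + (4640.00)(82.50) = 390300.00 mm³
ΣAȲ = (1500.00)(75.00) + (4640.00)(16.00) = 186740.00 mm³
X̄ = 390300.00 / 6140.00 = 63.57 mm
Ȳ = 186740.00 / 6140.00 = 30.41 mm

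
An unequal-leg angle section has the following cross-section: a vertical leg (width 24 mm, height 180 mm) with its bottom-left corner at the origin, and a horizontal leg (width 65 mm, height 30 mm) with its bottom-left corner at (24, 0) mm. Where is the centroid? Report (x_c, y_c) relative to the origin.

vertical leg: A = 24 × 180 = 4320.00, centroid at (12.00, 90.00).
horizontal leg: A = 65 × 30 = 1950.00, centroid at (56.50, 15.00).
ΣA = 6270.00 mm², ΣAx_c = 162015.00 mm³, ΣAy_c = 418050.00 mm³.
x_c = 162015.00/6270.00 = 25.84 mm; y_c = 418050.00/6270.00 = 66.67 mm.

x_c = 25.84 mm, y_c = 66.67 mm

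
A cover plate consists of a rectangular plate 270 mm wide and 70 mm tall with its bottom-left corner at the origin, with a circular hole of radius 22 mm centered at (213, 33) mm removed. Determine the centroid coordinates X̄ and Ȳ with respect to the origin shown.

Part | A | x̄ᵢ | ȳᵢ | A·x̄ᵢ | A·ȳᵢ
plate | 18900.00 | 135.00 | 35.00 | 2551500.00 | 661500.00
hole | -1520.53 | 213.00 | 33.00 | -323873.07 | -50177.52
Σ | 17379.47 |  |  | 2227626.93 | 611322.48
X̄ = 2227626.93 / 17379.47 = 128.18 mm
Ȳ = 611322.48 / 17379.47 = 35.17 mm

X̄ = 128.18 mm, Ȳ = 35.17 mm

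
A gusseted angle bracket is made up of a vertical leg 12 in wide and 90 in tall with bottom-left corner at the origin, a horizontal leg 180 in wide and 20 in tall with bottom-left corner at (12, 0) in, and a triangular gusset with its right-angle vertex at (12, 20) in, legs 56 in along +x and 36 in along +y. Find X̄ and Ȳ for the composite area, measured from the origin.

X̄ = 71.13 in, Ȳ = 20.54 in

vertical leg: A = 12 × 90 = 1080.00, centroid at (6.00, 45.00).
horizontal leg: A = 180 × 20 = 3600.00, centroid at (102.00, 10.00).
gusset: A = ½·56·36 = 1008.00, centroid at (30.67, 32.00).
ΣA = 5688.00 in²
ΣAX̄ = (1080.00)(6.00) + (3600.00)(102.00) + (1008.00)(30.67) = 404592.00 in³
ΣAȲ = (1080.00)(45.00) + (3600.00)(10.00) + (1008.00)(32.00) = 116856.00 in³
X̄ = 404592.00 / 5688.00 = 71.13 in
Ȳ = 116856.00 / 5688.00 = 20.54 in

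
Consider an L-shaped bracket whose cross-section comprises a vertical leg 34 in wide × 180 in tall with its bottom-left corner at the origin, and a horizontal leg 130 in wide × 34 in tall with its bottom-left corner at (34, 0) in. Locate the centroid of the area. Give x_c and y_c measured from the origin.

vertical leg: A = 34 × 180 = 6120.00, centroid at (17.00, 90.00).
horizontal leg: A = 130 × 34 = 4420.00, centroid at (99.00, 17.00).
ΣA = 10540.00 in²
ΣAx_c = (6120.00)(17.00) + (4420.00)(99.00) = 541620.00 in³
ΣAy_c = (6120.00)(90.00) + (4420.00)(17.00) = 625940.00 in³
x_c = 541620.00 / 10540.00 = 51.39 in
y_c = 625940.00 / 10540.00 = 59.39 in

x_c = 51.39 in, y_c = 59.39 in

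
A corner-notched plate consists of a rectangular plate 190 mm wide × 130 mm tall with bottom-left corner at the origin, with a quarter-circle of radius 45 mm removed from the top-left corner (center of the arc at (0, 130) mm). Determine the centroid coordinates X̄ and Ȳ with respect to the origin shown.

X̄ = 100.22 mm, Ȳ = 61.84 mm

Part | A | x̄ᵢ | ȳᵢ | A·x̄ᵢ | A·ȳᵢ
plate | 24700.00 | 95.00 | 65.00 | 2346500.00 | 1605500.00
removed quarter-circle | -1590.43 | 19.10 | 110.90 | -30375.00 | -176381.07
Σ | 23109.57 |  |  | 2316125.00 | 1429118.93
X̄ = 2316125.00 / 23109.57 = 100.22 mm
Ȳ = 1429118.93 / 23109.57 = 61.84 mm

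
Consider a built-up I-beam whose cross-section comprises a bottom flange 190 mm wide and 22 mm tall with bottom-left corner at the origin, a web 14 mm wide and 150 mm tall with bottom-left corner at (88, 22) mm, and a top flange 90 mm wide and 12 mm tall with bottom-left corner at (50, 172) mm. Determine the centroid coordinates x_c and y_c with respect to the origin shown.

Part | A | x̄ᵢ | ȳᵢ | A·x̄ᵢ | A·ȳᵢ
bottom flange | 4180.00 | 95.00 | 11.00 | 397100.00 | 45980.00
web | 2100.00 | 95.00 | 97.00 | 199500.00 | 203700.00
top flange | 1080.00 | 95.00 | 178.00 | 102600.00 | 192240.00
Σ | 7360.00 |  |  | 699200.00 | 441920.00
x_c = 699200.00 / 7360.00 = 95.00 mm
y_c = 441920.00 / 7360.00 = 60.04 mm

x_c = 95.00 mm, y_c = 60.04 mm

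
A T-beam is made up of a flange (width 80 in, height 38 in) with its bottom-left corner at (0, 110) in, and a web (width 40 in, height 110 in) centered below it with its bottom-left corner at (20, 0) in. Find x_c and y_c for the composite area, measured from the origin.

x_c = 40.00 in, y_c = 85.24 in

web: A = 40 × 110 = 4400.00, centroid at (40.00, 55.00).
flange: A = 80 × 38 = 3040.00, centroid at (40.00, 129.00).
ΣA = 7440.00 in²
ΣAx_c = (4400.00)(40.00) + (3040.00)(40.00) = 297600.00 in³
ΣAy_c = (4400.00)(55.00) + (3040.00)(129.00) = 634160.00 in³
x_c = 297600.00 / 7440.00 = 40.00 in
y_c = 634160.00 / 7440.00 = 85.24 in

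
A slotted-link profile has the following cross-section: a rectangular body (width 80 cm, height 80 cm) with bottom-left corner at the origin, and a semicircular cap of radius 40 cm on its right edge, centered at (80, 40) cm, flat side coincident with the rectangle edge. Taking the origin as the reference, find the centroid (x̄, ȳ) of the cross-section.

Part | A | x̄ᵢ | ȳᵢ | A·x̄ᵢ | A·ȳᵢ
rectangular body | 6400.00 | 40.00 | 40.00 | 256000.00 | 256000.00
semicircular end | 2513.27 | 96.98 | 40.00 | 243728.60 | 100530.96
Σ | 8913.27 |  |  | 499728.60 | 356530.96
x̄ = 499728.60 / 8913.27 = 56.07 cm
ȳ = 356530.96 / 8913.27 = 40.00 cm

x̄ = 56.07 cm, ȳ = 40.00 cm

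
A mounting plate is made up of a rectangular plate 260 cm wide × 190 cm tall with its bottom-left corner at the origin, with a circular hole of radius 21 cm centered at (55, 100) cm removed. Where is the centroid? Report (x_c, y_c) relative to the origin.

plate: A = 260 × 190 = 49400.00, centroid at (130.00, 95.00).
hole: A = −π·21² = -1385.44, centroid at (55.00, 100.00).
ΣA = 48014.56 cm²
ΣAx_c = (49400.00)(130.00) + (-1385.44)(55.00) = 6345800.67 cm³
ΣAy_c = (49400.00)(95.00) + (-1385.44)(100.00) = 4554455.76 cm³
x_c = 6345800.67 / 48014.56 = 132.16 cm
y_c = 4554455.76 / 48014.56 = 94.86 cm

x_c = 132.16 cm, y_c = 94.86 cm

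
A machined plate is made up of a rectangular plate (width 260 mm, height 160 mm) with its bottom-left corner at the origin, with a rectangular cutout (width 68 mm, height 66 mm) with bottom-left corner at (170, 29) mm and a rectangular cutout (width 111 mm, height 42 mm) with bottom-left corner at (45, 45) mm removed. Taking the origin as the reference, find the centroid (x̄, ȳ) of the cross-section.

plate: A = 260 × 160 = 41600.00, centroid at (130.00, 80.00).
hole 1: A = −(68 × 66) = -4488.00, centroid at (204.00, 62.00).
hole 2: A = −(111 × 42) = -4662.00, centroid at (100.50, 66.00).
ΣA = 32450.00 mm², ΣAx̄ = 4023917.00 mm³, ΣAȳ = 2742052.00 mm³.
x̄ = 4023917.00/32450.00 = 124.00 mm; ȳ = 2742052.00/32450.00 = 84.50 mm.

x̄ = 124.00 mm, ȳ = 84.50 mm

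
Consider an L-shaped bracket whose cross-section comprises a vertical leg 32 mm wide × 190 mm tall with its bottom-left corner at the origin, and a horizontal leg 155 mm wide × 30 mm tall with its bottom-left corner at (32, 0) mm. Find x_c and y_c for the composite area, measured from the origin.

x_c = 56.52 mm, y_c = 60.33 mm

Part | A | x̄ᵢ | ȳᵢ | A·x̄ᵢ | A·ȳᵢ
vertical leg | 6080.00 | 16.00 | 95.00 | 97280.00 | 577600.00
horizontal leg | 4650.00 | 109.50 | 15.00 | 509175.00 | 69750.00
Σ | 10730.00 |  |  | 606455.00 | 647350.00
x_c = 606455.00 / 10730.00 = 56.52 mm
y_c = 647350.00 / 10730.00 = 60.33 mm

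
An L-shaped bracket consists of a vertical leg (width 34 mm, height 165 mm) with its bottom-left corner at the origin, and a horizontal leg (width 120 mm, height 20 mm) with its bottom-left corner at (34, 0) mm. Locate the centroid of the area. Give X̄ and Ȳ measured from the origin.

vertical leg: A = 34 × 165 = 5610.00, centroid at (17.00, 82.50).
horizontal leg: A = 120 × 20 = 2400.00, centroid at (94.00, 10.00).
ΣA = 8010.00 mm², ΣAX̄ = 320970.00 mm³, ΣAȲ = 486825.00 mm³.
X̄ = 320970.00/8010.00 = 40.07 mm; Ȳ = 486825.00/8010.00 = 60.78 mm.

X̄ = 40.07 mm, Ȳ = 60.78 mm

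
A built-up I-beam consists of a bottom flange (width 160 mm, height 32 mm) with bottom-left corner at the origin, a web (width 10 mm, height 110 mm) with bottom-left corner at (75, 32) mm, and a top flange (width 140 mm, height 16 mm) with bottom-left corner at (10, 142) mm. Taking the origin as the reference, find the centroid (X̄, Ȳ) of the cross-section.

bottom flange: A = 160 × 32 = 5120.00, centroid at (80.00, 16.00).
web: A = 10 × 110 = 1100.00, centroid at (80.00, 87.00).
top flange: A = 140 × 16 = 2240.00, centroid at (80.00, 150.00).
ΣA = 8460.00 mm², ΣAX̄ = 676800.00 mm³, ΣAȲ = 513620.00 mm³.
X̄ = 676800.00/8460.00 = 80.00 mm; Ȳ = 513620.00/8460.00 = 60.71 mm.

X̄ = 80.00 mm, Ȳ = 60.71 mm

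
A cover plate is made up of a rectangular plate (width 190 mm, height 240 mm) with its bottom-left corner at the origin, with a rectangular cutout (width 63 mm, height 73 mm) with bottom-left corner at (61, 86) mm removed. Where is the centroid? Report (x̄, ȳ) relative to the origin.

x̄ = 95.28 mm, ȳ = 119.72 mm

plate: A = 190 × 240 = 45600.00, centroid at (95.00, 120.00).
hole: A = −(63 × 73) = -4599.00, centroid at (92.50, 122.50).
ΣA = 41001.00 mm²
ΣAx̄ = (45600.00)(95.00) + (-4599.00)(92.50) = 3906592.50 mm³
ΣAȳ = (45600.00)(120.00) + (-4599.00)(122.50) = 4908622.50 mm³
x̄ = 3906592.50 / 41001.00 = 95.28 mm
ȳ = 4908622.50 / 41001.00 = 119.72 mm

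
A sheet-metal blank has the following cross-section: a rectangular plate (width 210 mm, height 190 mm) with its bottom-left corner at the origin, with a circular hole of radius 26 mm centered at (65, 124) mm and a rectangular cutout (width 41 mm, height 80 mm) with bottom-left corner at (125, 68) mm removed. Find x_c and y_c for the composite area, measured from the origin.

plate: A = 210 × 190 = 39900.00, centroid at (105.00, 95.00).
hole 1: A = −π·26² = -2123.72, centroid at (65.00, 124.00).
hole 2: A = −(41 × 80) = -3280.00, centroid at (145.50, 108.00).
ΣA = 34496.28 mm²
ΣAx_c = (39900.00)(105.00) + (-2123.72)(65.00) + (-3280.00)(145.50) = 3574218.42 mm³
ΣAy_c = (39900.00)(95.00) + (-2123.72)(124.00) + (-3280.00)(108.00) = 3172919.14 mm³
x_c = 3574218.42 / 34496.28 = 103.61 mm
y_c = 3172919.14 / 34496.28 = 91.98 mm

x_c = 103.61 mm, y_c = 91.98 mm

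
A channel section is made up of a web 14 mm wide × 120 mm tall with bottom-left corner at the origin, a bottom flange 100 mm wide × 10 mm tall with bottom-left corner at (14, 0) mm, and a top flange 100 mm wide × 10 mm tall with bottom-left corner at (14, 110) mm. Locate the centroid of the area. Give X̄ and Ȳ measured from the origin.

web: A = 14 × 120 = 1680.00, centroid at (7.00, 60.00).
bottom flange: A = 100 × 10 = 1000.00, centroid at (64.00, 5.00).
top flange: A = 100 × 10 = 1000.00, centroid at (64.00, 115.00).
ΣA = 3680.00 mm²
ΣAX̄ = (1680.00)(7.00) + (1000.00)(64.00) + (1000.00)(64.00) = 139760.00 mm³
ΣAȲ = (1680.00)(60.00) + (1000.00)(5.00) + (1000.00)(115.00) = 220800.00 mm³
X̄ = 139760.00 / 3680.00 = 37.98 mm
Ȳ = 220800.00 / 3680.00 = 60.00 mm

X̄ = 37.98 mm, Ȳ = 60.00 mm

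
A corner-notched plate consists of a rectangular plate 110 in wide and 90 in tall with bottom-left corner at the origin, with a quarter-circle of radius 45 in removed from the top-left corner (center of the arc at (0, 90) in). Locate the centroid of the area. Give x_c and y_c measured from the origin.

plate: A = 110 × 90 = 9900.00, centroid at (55.00, 45.00).
removed quarter-circle: A = −¼π·45² = -1590.43, centroid at (19.10, 70.90).
ΣA = 8309.57 in²
ΣAx_c = (9900.00)(55.00) + (-1590.43)(19.10) = 514125.00 in³
ΣAy_c = (9900.00)(45.00) + (-1590.43)(70.90) = 332736.18 in³
x_c = 514125.00 / 8309.57 = 61.87 in
y_c = 332736.18 / 8309.57 = 40.04 in

x_c = 61.87 in, y_c = 40.04 in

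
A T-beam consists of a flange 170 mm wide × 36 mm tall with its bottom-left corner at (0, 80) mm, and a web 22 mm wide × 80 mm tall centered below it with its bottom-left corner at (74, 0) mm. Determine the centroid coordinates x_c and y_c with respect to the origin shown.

web: A = 22 × 80 = 1760.00, centroid at (85.00, 40.00).
flange: A = 170 × 36 = 6120.00, centroid at (85.00, 98.00).
ΣA = 7880.00 mm²
ΣAx_c = (1760.00)(85.00) + (6120.00)(85.00) = 669800.00 mm³
ΣAy_c = (1760.00)(40.00) + (6120.00)(98.00) = 670160.00 mm³
x_c = 669800.00 / 7880.00 = 85.00 mm
y_c = 670160.00 / 7880.00 = 85.05 mm

x_c = 85.00 mm, y_c = 85.05 mm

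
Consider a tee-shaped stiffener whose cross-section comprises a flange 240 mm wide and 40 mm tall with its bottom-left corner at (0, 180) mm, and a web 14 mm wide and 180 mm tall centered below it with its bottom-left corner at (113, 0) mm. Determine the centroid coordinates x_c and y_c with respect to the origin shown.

Part | A | x̄ᵢ | ȳᵢ | A·x̄ᵢ | A·ȳᵢ
web | 2520.00 | 120.00 | 90.00 | 302400.00 | 226800.00
flange | 9600.00 | 120.00 | 200.00 | 1152000.00 | 1920000.00
Σ | 12120.00 |  |  | 1454400.00 | 2146800.00
x_c = 1454400.00 / 12120.00 = 120.00 mm
y_c = 2146800.00 / 12120.00 = 177.13 mm

x_c = 120.00 mm, y_c = 177.13 mm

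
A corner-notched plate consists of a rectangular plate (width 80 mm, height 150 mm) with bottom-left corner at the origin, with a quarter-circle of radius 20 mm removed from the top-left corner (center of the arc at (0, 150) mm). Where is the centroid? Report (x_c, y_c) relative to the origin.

x_c = 40.85 mm, y_c = 73.21 mm

Part | A | x̄ᵢ | ȳᵢ | A·x̄ᵢ | A·ȳᵢ
plate | 12000.00 | 40.00 | 75.00 | 480000.00 | 900000.00
removed quarter-circle | -314.16 | 8.49 | 141.51 | -2666.67 | -44457.22
Σ | 11685.84 |  |  | 477333.33 | 855542.78
x_c = 477333.33 / 11685.84 = 40.85 mm
y_c = 855542.78 / 11685.84 = 73.21 mm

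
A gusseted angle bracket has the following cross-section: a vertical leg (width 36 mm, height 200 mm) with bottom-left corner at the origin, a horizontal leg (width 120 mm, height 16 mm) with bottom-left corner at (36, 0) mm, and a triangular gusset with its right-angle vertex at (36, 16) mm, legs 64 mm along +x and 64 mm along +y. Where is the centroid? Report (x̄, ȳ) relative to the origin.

vertical leg: A = 36 × 200 = 7200.00, centroid at (18.00, 100.00).
horizontal leg: A = 120 × 16 = 1920.00, centroid at (96.00, 8.00).
gusset: A = ½·64·64 = 2048.00, centroid at (57.33, 37.33).
ΣA = 11168.00 mm²
ΣAx̄ = (7200.00)(18.00) + (1920.00)(96.00) + (2048.00)(57.33) = 431338.67 mm³
ΣAȳ = (7200.00)(100.00) + (1920.00)(8.00) + (2048.00)(37.33) = 811818.67 mm³
x̄ = 431338.67 / 11168.00 = 38.62 mm
ȳ = 811818.67 / 11168.00 = 72.69 mm

x̄ = 38.62 mm, ȳ = 72.69 mm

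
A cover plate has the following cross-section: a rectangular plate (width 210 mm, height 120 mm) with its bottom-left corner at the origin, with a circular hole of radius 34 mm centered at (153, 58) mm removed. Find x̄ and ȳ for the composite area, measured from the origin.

plate: A = 210 × 120 = 25200.00, centroid at (105.00, 60.00).
hole: A = −π·34² = -3631.68, centroid at (153.00, 58.00).
ΣA = 21568.32 mm²
ΣAx̄ = (25200.00)(105.00) + (-3631.68)(153.00) = 2090352.79 mm³
ΣAȳ = (25200.00)(60.00) + (-3631.68)(58.00) = 1301362.50 mm³
x̄ = 2090352.79 / 21568.32 = 96.92 mm
ȳ = 1301362.50 / 21568.32 = 60.34 mm

x̄ = 96.92 mm, ȳ = 60.34 mm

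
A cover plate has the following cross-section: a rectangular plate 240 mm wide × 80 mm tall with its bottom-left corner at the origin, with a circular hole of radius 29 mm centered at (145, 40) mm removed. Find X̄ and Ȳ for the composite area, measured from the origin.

Part | A | x̄ᵢ | ȳᵢ | A·x̄ᵢ | A·ȳᵢ
plate | 19200.00 | 120.00 | 40.00 | 2304000.00 | 768000.00
hole | -2642.08 | 145.00 | 40.00 | -383101.52 | -105683.18
Σ | 16557.92 |  |  | 1920898.48 | 662316.82
X̄ = 1920898.48 / 16557.92 = 116.01 mm
Ȳ = 662316.82 / 16557.92 = 40.00 mm

X̄ = 116.01 mm, Ȳ = 40.00 mm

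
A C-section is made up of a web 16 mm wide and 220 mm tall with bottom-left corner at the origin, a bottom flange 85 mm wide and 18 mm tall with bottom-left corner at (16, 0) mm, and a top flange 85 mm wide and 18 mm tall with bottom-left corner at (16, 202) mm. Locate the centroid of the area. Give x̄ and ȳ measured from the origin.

x̄ = 31.48 mm, ȳ = 110.00 mm

Part | A | x̄ᵢ | ȳᵢ | A·x̄ᵢ | A·ȳᵢ
web | 3520.00 | 8.00 | 110.00 | 28160.00 | 387200.00
bottom flange | 1530.00 | 58.50 | 9.00 | 89505.00 | 13770.00
top flange | 1530.00 | 58.50 | 211.00 | 89505.00 | 322830.00
Σ | 6580.00 |  |  | 207170.00 | 723800.00
x̄ = 207170.00 / 6580.00 = 31.48 mm
ȳ = 723800.00 / 6580.00 = 110.00 mm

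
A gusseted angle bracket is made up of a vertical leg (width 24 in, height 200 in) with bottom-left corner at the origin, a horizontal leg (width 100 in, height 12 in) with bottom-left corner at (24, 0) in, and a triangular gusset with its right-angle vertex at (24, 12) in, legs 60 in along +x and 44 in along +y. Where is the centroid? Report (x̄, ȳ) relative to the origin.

vertical leg: A = 24 × 200 = 4800.00, centroid at (12.00, 100.00).
horizontal leg: A = 100 × 12 = 1200.00, centroid at (74.00, 6.00).
gusset: A = ½·60·44 = 1320.00, centroid at (44.00, 26.67).
ΣA = 7320.00 in², ΣAx̄ = 204480.00 in³, ΣAȳ = 522400.00 in³.
x̄ = 204480.00/7320.00 = 27.93 in; ȳ = 522400.00/7320.00 = 71.37 in.

x̄ = 27.93 in, ȳ = 71.37 in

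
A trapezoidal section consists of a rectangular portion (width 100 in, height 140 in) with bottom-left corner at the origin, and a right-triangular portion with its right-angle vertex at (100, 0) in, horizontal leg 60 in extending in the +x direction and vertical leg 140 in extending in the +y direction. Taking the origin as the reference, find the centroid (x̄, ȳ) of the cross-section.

rectangular portion: A = 100 × 140 = 14000.00, centroid at (50.00, 70.00).
triangular portion: A = ½·60·140 = 4200.00, centroid at (120.00, 46.67).
ΣA = 18200.00 in², ΣAx̄ = 1204000.00 in³, ΣAȳ = 1176000.00 in³.
x̄ = 1204000.00/18200.00 = 66.15 in; ȳ = 1176000.00/18200.00 = 64.62 in.

x̄ = 66.15 in, ȳ = 64.62 in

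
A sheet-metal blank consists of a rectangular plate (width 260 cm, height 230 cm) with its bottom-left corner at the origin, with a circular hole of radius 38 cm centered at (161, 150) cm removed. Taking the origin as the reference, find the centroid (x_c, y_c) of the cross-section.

x_c = 127.46 cm, y_c = 112.13 cm

Part | A | x̄ᵢ | ȳᵢ | A·x̄ᵢ | A·ȳᵢ
plate | 59800.00 | 130.00 | 115.00 | 7774000.00 | 6877000.00
hole | -4536.46 | 161.00 | 150.00 | -730370.03 | -680468.97
Σ | 55263.54 |  |  | 7043629.97 | 6196531.03
x_c = 7043629.97 / 55263.54 = 127.46 cm
y_c = 6196531.03 / 55263.54 = 112.13 cm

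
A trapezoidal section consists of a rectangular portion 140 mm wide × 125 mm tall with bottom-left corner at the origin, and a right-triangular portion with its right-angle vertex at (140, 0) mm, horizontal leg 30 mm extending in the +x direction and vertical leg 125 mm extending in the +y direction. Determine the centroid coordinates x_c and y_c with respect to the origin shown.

rectangular portion: A = 140 × 125 = 17500.00, centroid at (70.00, 62.50).
triangular portion: A = ½·30·125 = 1875.00, centroid at (150.00, 41.67).
ΣA = 19375.00 mm²
ΣAx_c = (17500.00)(70.00) + (1875.00)(150.00) = 1506250.00 mm³
ΣAy_c = (17500.00)(62.50) + (1875.00)(41.67) = 1171875.00 mm³
x_c = 1506250.00 / 19375.00 = 77.74 mm
y_c = 1171875.00 / 19375.00 = 60.48 mm

x_c = 77.74 mm, y_c = 60.48 mm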